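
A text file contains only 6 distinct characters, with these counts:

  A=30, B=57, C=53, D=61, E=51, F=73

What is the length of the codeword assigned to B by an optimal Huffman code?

Repeatedly merge the two smallest:
merge A(30) and E(51): 81
merge C(53) and B(57): 110
merge D(61) and F(73): 134
merge 81 and 110: 191
merge 134 and 191: 325
The subtree containing B is merged 3 times, so code length = 3.

3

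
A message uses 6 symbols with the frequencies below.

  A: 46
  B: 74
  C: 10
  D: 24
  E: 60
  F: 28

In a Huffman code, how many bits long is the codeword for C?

4

Huffman merges, smallest pair first:
C(10) + D(24) → 34
F(28) + 34 → 62
A(46) + E(60) → 106
62 + B(74) → 136
106 + 136 → 242
C's leaf is at depth 4, giving a 4-bit codeword.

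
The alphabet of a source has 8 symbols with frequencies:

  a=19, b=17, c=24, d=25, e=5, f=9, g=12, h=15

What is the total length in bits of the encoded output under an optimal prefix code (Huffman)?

367

Merge the two smallest weights repeatedly:
merge e(5) and f(9): 14
merge g(12) and 14: 26
merge h(15) and b(17): 32
merge a(19) and c(24): 43
merge d(25) and 26: 51
merge 32 and 43: 75
merge 51 and 75: 126
Each symbol's bit-cost is frequency × depth; summing gives 367 bits (equivalently 14 + 26 + 32 + 43 + 51 + 75 + 126).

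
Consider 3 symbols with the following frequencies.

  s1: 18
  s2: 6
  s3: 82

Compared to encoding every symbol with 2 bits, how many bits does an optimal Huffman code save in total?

82

Fixed-length: 2 bits × 106 symbols = 212 bits.
Huffman merges:
merge s2(6) and s1(18): 24
merge 24 and s3(82): 106
Huffman total = 24 + 106 = 130 bits.
Saving = 212 − 130 = 82 bits.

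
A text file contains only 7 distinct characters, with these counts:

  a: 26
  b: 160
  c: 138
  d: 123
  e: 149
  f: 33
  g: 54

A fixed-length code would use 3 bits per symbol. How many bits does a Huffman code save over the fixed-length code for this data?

275

Fixed-length: 3 bits × 683 symbols = 2049 bits.
Huffman merges:
combine a(26), f(33) → 59
combine g(54), 59 → 113
combine 113, d(123) → 236
combine c(138), e(149) → 287
combine b(160), 236 → 396
combine 287, 396 → 683
Huffman total = 59 + 113 + 236 + 287 + 396 + 683 = 1774 bits.
Saving = 2049 − 1774 = 275 bits.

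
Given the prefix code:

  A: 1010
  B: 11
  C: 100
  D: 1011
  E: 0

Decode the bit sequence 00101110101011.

EEDAD

Read left to right; each codeword is recognised as soon as it completes (prefix code):
  0→E | 0→E | 1011→D | 1010→A | 1011→D
Decoded message: EEDAD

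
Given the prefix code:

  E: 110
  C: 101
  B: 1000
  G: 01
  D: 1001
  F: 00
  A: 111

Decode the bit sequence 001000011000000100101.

Read left to right; each codeword is recognised as soon as it completes (prefix code):
  00→F | 1000→B | 01→G | 1000→B | 00→F | 01→G | 00→F | 101→C
Decoded message: FBGBFGFC

FBGBFGFC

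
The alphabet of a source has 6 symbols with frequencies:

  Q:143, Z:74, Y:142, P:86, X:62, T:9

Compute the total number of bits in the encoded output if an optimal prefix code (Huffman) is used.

1248

Greedily combine the two least-frequent nodes:
combine T(9), X(62) → 71
combine 71, Z(74) → 145
combine P(86), Y(142) → 228
combine Q(143), 145 → 288
combine 228, 288 → 516
Each symbol's bit-cost is frequency × depth; summing gives 1248 bits (equivalently 71 + 145 + 228 + 288 + 516).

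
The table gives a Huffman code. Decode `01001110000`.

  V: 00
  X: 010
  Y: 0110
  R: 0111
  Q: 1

XRVV

Read left to right; each codeword is recognised as soon as it completes (prefix code):
  010→X | 0111→R | 00→V | 00→V
Decoded message: XRVV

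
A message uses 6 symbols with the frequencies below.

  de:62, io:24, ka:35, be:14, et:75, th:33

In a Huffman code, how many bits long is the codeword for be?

3

Repeatedly merge the two smallest:
combine be(14), io(24) → 38
combine th(33), ka(35) → 68
combine 38, de(62) → 100
combine 68, et(75) → 143
combine 100, 143 → 243
The subtree containing be is merged 3 times, so code length = 3.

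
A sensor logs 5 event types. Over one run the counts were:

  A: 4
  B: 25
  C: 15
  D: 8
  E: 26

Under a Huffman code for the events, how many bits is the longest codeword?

Merge the two lowest-weight nodes at each step:
merge A(4) and D(8): 12
merge 12 and C(15): 27
merge B(25) and E(26): 51
merge 27 and 51: 78
The first pair merged (A, D) ends up deepest, at depth 3.

3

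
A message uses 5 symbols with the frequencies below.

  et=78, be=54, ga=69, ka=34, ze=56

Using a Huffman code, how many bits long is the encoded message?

Greedily combine the two least-frequent nodes:
combine ka(34), be(54) → 88
combine ze(56), ga(69) → 125
combine et(78), 88 → 166
combine 125, 166 → 291
Total encoded bits = sum of merged weights = 88 + 125 + 166 + 291 = 670.

670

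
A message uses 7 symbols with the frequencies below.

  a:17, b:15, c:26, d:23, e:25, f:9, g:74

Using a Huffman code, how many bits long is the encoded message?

Greedily combine the two least-frequent nodes:
f(9) + b(15) → 24
a(17) + d(23) → 40
24 + e(25) → 49
c(26) + 40 → 66
49 + 66 → 115
g(74) + 115 → 189
The encoded length is the sum of every internal node's weight: 24 + 40 + 49 + 66 + 115 + 189 = 483 bits.

483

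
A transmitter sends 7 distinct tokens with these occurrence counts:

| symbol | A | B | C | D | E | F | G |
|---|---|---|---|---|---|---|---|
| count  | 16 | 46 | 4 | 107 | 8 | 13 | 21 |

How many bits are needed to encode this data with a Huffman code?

Greedily combine the two least-frequent nodes:
C(4) + E(8) → 12
12 + F(13) → 25
A(16) + G(21) → 37
25 + 37 → 62
B(46) + 62 → 108
D(107) + 108 → 215
The encoded length is the sum of every internal node's weight: 12 + 25 + 37 + 62 + 108 + 215 = 459 bits.

459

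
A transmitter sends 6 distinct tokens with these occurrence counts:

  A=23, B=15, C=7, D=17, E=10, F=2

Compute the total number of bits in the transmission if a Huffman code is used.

Build the Huffman tree bottom-up:
merge F(2) and C(7): 9
merge 9 and E(10): 19
merge B(15) and D(17): 32
merge 19 and A(23): 42
merge 32 and 42: 74
The encoded length is the sum of every internal node's weight: 9 + 19 + 32 + 42 + 74 = 176 bits.

176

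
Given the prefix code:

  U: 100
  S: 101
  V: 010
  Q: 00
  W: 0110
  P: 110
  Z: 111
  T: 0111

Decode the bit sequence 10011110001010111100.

UZUVSZQ

Read left to right; each codeword is recognised as soon as it completes (prefix code):
  100→U | 111→Z | 100→U | 010→V | 101→S | 111→Z | 00→Q
Decoded message: UZUVSZQ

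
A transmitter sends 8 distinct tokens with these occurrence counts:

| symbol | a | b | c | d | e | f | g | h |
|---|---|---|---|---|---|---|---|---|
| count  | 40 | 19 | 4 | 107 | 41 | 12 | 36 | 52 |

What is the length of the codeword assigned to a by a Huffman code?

Huffman merges, smallest pair first:
combine c(4), f(12) → 16
combine 16, b(19) → 35
combine 35, g(36) → 71
combine a(40), e(41) → 81
combine h(52), 71 → 123
combine 81, d(107) → 188
combine 123, 188 → 311
a's leaf is at depth 3, giving a 3-bit codeword.

3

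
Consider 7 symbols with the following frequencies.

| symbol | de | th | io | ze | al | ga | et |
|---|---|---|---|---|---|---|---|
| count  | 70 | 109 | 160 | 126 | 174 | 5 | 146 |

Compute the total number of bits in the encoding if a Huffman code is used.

Greedily combine the two least-frequent nodes:
combine ga(5), de(70) → 75
combine 75, th(109) → 184
combine ze(126), et(146) → 272
combine io(160), al(174) → 334
combine 184, 272 → 456
combine 334, 456 → 790
Total encoded bits = sum of merged weights = 75 + 184 + 272 + 334 + 456 + 790 = 2111.

2111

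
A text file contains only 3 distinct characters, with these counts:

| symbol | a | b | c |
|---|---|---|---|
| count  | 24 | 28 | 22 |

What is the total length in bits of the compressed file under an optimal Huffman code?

120

Greedily combine the two least-frequent nodes:
c(22) + a(24) → 46
b(28) + 46 → 74
Total encoded bits = sum of merged weights = 46 + 74 = 120.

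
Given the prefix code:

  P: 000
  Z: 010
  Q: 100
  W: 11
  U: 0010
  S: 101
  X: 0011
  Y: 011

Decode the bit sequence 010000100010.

Read left to right; each codeword is recognised as soon as it completes (prefix code):
  010→Z | 000→P | 100→Q | 010→Z
Decoded message: ZPQZ

ZPQZ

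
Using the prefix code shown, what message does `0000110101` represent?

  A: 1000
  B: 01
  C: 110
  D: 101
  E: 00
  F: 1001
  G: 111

EECD

Read left to right; each codeword is recognised as soon as it completes (prefix code):
  00→E | 00→E | 110→C | 101→D
Decoded message: EECD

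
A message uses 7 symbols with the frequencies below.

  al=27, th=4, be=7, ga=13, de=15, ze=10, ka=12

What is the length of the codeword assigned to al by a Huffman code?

Huffman merges, smallest pair first:
combine th(4), be(7) → 11
combine ze(10), 11 → 21
combine ka(12), ga(13) → 25
combine de(15), 21 → 36
combine 25, al(27) → 52
combine 36, 52 → 88
al sits 2 levels below the root, so its codeword is 2 bits.

2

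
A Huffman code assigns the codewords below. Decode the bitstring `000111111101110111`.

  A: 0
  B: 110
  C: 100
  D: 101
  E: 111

Read left to right; each codeword is recognised as soon as it completes (prefix code):
  0→A | 0→A | 0→A | 111→E | 111→E | 101→D | 110→B | 111→E
Decoded message: AAAEEDBE

AAAEEDBE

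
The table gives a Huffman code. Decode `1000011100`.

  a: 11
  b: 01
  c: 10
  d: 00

cdbad

Read left to right; each codeword is recognised as soon as it completes (prefix code):
  10→c | 00→d | 01→b | 11→a | 00→d
Decoded message: cdbad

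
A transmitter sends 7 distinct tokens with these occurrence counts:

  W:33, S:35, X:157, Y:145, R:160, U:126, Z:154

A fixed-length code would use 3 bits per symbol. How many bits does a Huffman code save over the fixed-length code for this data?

Fixed-length: 3 bits × 810 symbols = 2430 bits.
Huffman merges:
W(33) + S(35) → 68
68 + U(126) → 194
Y(145) + Z(154) → 299
X(157) + R(160) → 317
194 + 299 → 493
317 + 493 → 810
Huffman total = 68 + 194 + 299 + 317 + 493 + 810 = 2181 bits.
Saving = 2430 − 2181 = 249 bits.

249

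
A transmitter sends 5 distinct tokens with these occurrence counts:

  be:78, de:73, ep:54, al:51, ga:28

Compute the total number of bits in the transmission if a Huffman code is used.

Merge the two smallest weights repeatedly:
merge ga(28) and al(51): 79
merge ep(54) and de(73): 127
merge be(78) and 79: 157
merge 127 and 157: 284
Each symbol's bit-cost is frequency × depth; summing gives 647 bits (equivalently 79 + 127 + 157 + 284).

647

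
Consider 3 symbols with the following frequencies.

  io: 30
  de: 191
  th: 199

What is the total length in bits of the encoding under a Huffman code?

641

Build the Huffman tree bottom-up:
merge io(30) and de(191): 221
merge th(199) and 221: 420
Total encoded bits = sum of merged weights = 221 + 420 = 641.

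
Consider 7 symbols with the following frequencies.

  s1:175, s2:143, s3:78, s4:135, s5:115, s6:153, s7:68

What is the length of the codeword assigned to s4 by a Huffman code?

Huffman merges, smallest pair first:
s7(68) + s3(78) → 146
s5(115) + s4(135) → 250
s2(143) + 146 → 289
s6(153) + s1(175) → 328
250 + 289 → 539
328 + 539 → 867
s4's leaf is at depth 3, giving a 3-bit codeword.

3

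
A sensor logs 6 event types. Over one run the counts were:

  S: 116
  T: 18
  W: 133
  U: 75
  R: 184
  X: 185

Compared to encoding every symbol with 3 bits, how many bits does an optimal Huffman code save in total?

409

Fixed-length: 3 bits × 711 symbols = 2133 bits.
Huffman merges:
T(18) + U(75) → 93
93 + S(116) → 209
W(133) + R(184) → 317
X(185) + 209 → 394
317 + 394 → 711
Huffman total = 93 + 209 + 317 + 394 + 711 = 1724 bits.
Saving = 2133 − 1724 = 409 bits.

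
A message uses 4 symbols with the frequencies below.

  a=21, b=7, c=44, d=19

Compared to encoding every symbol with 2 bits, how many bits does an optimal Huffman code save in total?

Fixed-length: 2 bits × 91 symbols = 182 bits.
Huffman merges:
combine b(7), d(19) → 26
combine a(21), 26 → 47
combine c(44), 47 → 91
Huffman total = 26 + 47 + 91 = 164 bits.
Saving = 182 − 164 = 18 bits.

18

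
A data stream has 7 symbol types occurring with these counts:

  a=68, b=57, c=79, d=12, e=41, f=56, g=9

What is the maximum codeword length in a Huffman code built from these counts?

Merge the two lowest-weight nodes at each step:
merge g(9) and d(12): 21
merge 21 and e(41): 62
merge f(56) and b(57): 113
merge 62 and a(68): 130
merge c(79) and 113: 192
merge 130 and 192: 322
Maximum depth reached is 4.

4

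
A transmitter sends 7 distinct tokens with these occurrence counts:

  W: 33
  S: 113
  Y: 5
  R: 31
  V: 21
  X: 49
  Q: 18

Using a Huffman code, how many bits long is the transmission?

651

Merge the two smallest weights repeatedly:
combine Y(5), Q(18) → 23
combine V(21), 23 → 44
combine R(31), W(33) → 64
combine 44, X(49) → 93
combine 64, 93 → 157
combine S(113), 157 → 270
Total encoded bits = sum of merged weights = 23 + 44 + 64 + 93 + 157 + 270 = 651.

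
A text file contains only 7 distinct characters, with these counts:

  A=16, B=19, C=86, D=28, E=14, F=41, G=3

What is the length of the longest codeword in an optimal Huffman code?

5

Merge the two lowest-weight nodes at each step:
G(3) + E(14) → 17
A(16) + 17 → 33
B(19) + D(28) → 47
33 + F(41) → 74
47 + 74 → 121
C(86) + 121 → 207
The rarest symbols sit at the bottom; the longest codeword is 5 bits.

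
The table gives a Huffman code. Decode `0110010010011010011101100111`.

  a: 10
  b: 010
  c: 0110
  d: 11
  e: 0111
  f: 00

Read left to right; each codeword is recognised as soon as it completes (prefix code):
  0110→c | 010→b | 010→b | 0110→c | 10→a | 0111→e | 0110→c | 0111→e
Decoded message: cbbcaece

cbbcaece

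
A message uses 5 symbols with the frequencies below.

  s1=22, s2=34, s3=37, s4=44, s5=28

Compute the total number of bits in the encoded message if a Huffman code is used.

Merge the two smallest weights repeatedly:
merge s1(22) and s5(28): 50
merge s2(34) and s3(37): 71
merge s4(44) and 50: 94
merge 71 and 94: 165
The encoded length is the sum of every internal node's weight: 50 + 71 + 94 + 165 = 380 bits.

380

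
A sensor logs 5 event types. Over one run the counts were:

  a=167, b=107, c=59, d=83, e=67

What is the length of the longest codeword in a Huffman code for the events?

Merge the two lowest-weight nodes at each step:
c(59) + e(67) → 126
d(83) + b(107) → 190
126 + a(167) → 293
190 + 293 → 483
The first pair merged (c, e) ends up deepest, at depth 3.

3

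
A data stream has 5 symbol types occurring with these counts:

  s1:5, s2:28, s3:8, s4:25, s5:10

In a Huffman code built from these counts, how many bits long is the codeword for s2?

1

Build the tree from the bottom:
combine s1(5), s3(8) → 13
combine s5(10), 13 → 23
combine 23, s4(25) → 48
combine s2(28), 48 → 76
s2 is merged only at the final step, so code length = 1.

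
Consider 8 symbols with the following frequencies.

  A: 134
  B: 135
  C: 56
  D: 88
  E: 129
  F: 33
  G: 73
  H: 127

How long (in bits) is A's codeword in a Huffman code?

3

Huffman merges, smallest pair first:
merge F(33) and C(56): 89
merge G(73) and D(88): 161
merge 89 and H(127): 216
merge E(129) and A(134): 263
merge B(135) and 161: 296
merge 216 and 263: 479
merge 296 and 479: 775
A's leaf is at depth 3, giving a 3-bit codeword.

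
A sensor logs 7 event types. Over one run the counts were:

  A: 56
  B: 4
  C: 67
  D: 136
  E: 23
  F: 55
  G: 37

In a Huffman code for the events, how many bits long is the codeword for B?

5

Build the tree from the bottom:
merge B(4) and E(23): 27
merge 27 and G(37): 64
merge F(55) and A(56): 111
merge 64 and C(67): 131
merge 111 and 131: 242
merge D(136) and 242: 378
The subtree containing B is merged 5 times, so code length = 5.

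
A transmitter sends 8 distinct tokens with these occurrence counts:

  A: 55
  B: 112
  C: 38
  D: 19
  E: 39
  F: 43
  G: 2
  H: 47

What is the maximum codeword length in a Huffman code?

Merge the two lowest-weight nodes at each step:
G(2) + D(19) → 21
21 + C(38) → 59
E(39) + F(43) → 82
H(47) + A(55) → 102
59 + 82 → 141
102 + B(112) → 214
141 + 214 → 355
The first pair merged (G, D) ends up deepest, at depth 4.

4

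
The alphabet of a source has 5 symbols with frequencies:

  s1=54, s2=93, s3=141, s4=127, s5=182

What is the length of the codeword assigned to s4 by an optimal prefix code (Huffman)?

Repeatedly merge the two smallest:
s1(54) + s2(93) → 147
s4(127) + s3(141) → 268
147 + s5(182) → 329
268 + 329 → 597
The subtree containing s4 is merged 2 times, so code length = 2.

2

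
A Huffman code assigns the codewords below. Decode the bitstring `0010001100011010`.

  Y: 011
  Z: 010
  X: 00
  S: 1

XSXYXYZ

Read left to right; each codeword is recognised as soon as it completes (prefix code):
  00→X | 1→S | 00→X | 011→Y | 00→X | 011→Y | 010→Z
Decoded message: XSXYXYZ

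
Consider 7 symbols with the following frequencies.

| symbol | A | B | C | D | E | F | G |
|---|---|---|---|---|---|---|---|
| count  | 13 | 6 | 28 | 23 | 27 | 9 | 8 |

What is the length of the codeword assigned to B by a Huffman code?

Build the tree from the bottom:
combine B(6), G(8) → 14
combine F(9), A(13) → 22
combine 14, 22 → 36
combine D(23), E(27) → 50
combine C(28), 36 → 64
combine 50, 64 → 114
The subtree containing B is merged 4 times, so code length = 4.

4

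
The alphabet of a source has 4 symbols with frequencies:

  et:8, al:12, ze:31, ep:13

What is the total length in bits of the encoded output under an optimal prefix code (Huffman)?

117

Merge the two smallest weights repeatedly:
combine et(8), al(12) → 20
combine ep(13), 20 → 33
combine ze(31), 33 → 64
Total encoded bits = sum of merged weights = 20 + 33 + 64 = 117.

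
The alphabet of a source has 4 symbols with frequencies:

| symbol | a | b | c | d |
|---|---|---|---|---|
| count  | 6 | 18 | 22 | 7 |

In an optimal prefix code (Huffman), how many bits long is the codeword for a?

3

Build the tree from the bottom:
a(6) + d(7) → 13
13 + b(18) → 31
c(22) + 31 → 53
a's leaf is at depth 3, giving a 3-bit codeword.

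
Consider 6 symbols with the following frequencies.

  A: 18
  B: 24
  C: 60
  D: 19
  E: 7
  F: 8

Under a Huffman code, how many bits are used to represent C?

Huffman merges, smallest pair first:
combine E(7), F(8) → 15
combine 15, A(18) → 33
combine D(19), B(24) → 43
combine 33, 43 → 76
combine C(60), 76 → 136
C is a child of the root — depth 1, so its codeword is a single bit.

1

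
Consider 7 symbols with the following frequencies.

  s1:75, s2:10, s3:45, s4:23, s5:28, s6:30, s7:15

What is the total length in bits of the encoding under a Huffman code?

Greedily combine the two least-frequent nodes:
s2(10) + s7(15) → 25
s4(23) + 25 → 48
s5(28) + s6(30) → 58
s3(45) + 48 → 93
58 + s1(75) → 133
93 + 133 → 226
Each symbol's bit-cost is frequency × depth; summing gives 583 bits (equivalently 25 + 48 + 58 + 93 + 133 + 226).

583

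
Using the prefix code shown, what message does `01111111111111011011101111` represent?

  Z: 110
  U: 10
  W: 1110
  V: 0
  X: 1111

VXXXUZWX

Read left to right; each codeword is recognised as soon as it completes (prefix code):
  0→V | 1111→X | 1111→X | 1111→X | 10→U | 110→Z | 1110→W | 1111→X
Decoded message: VXXXUZWX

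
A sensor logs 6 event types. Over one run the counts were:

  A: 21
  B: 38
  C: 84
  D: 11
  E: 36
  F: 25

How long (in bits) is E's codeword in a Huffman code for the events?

Huffman merges, smallest pair first:
combine D(11), A(21) → 32
combine F(25), 32 → 57
combine E(36), B(38) → 74
combine 57, 74 → 131
combine C(84), 131 → 215
The subtree containing E is merged 3 times, so code length = 3.

3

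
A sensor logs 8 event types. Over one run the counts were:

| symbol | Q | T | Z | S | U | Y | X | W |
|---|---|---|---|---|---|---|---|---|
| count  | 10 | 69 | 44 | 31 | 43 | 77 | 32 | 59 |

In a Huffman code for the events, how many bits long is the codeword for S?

4

Huffman merges, smallest pair first:
merge Q(10) and S(31): 41
merge X(32) and 41: 73
merge U(43) and Z(44): 87
merge W(59) and T(69): 128
merge 73 and Y(77): 150
merge 87 and 128: 215
merge 150 and 215: 365
S's leaf is at depth 4, giving a 4-bit codeword.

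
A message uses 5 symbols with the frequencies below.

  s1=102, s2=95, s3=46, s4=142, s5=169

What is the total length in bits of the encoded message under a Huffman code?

1249

Merge the two smallest weights repeatedly:
merge s3(46) and s2(95): 141
merge s1(102) and 141: 243
merge s4(142) and s5(169): 311
merge 243 and 311: 554
Each symbol's bit-cost is frequency × depth; summing gives 1249 bits (equivalently 141 + 243 + 311 + 554).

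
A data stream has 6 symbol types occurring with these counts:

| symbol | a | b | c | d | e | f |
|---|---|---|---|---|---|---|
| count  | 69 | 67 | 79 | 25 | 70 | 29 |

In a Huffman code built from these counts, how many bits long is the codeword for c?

Build the tree from the bottom:
merge d(25) and f(29): 54
merge 54 and b(67): 121
merge a(69) and e(70): 139
merge c(79) and 121: 200
merge 139 and 200: 339
c sits 2 levels below the root, so its codeword is 2 bits.

2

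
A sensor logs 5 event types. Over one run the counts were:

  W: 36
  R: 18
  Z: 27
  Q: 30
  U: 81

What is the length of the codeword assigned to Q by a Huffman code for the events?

Build the tree from the bottom:
merge R(18) and Z(27): 45
merge Q(30) and W(36): 66
merge 45 and 66: 111
merge U(81) and 111: 192
The subtree containing Q is merged 3 times, so code length = 3.

3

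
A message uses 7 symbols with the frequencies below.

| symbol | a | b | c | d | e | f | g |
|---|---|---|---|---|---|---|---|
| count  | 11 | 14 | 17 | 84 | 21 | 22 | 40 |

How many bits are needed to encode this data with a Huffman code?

522

Build the Huffman tree bottom-up:
merge a(11) and b(14): 25
merge c(17) and e(21): 38
merge f(22) and 25: 47
merge 38 and g(40): 78
merge 47 and 78: 125
merge d(84) and 125: 209
Total encoded bits = sum of merged weights = 25 + 38 + 47 + 78 + 125 + 209 = 522.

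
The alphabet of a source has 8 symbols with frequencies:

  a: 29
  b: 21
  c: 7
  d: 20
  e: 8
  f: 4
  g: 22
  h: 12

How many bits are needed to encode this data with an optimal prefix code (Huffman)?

348

Build the Huffman tree bottom-up:
combine f(4), c(7) → 11
combine e(8), 11 → 19
combine h(12), 19 → 31
combine d(20), b(21) → 41
combine g(22), a(29) → 51
combine 31, 41 → 72
combine 51, 72 → 123
The encoded length is the sum of every internal node's weight: 11 + 19 + 31 + 41 + 51 + 72 + 123 = 348 bits.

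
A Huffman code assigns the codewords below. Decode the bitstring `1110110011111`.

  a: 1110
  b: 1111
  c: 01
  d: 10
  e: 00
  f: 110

Read left to right; each codeword is recognised as soon as it completes (prefix code):
  1110→a | 110→f | 01→c | 1111→b
Decoded message: afcb

afcb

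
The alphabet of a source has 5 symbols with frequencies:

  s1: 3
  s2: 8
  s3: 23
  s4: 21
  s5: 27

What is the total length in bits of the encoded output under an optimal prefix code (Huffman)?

Greedily combine the two least-frequent nodes:
s1(3) + s2(8) → 11
11 + s4(21) → 32
s3(23) + s5(27) → 50
32 + 50 → 82
The encoded length is the sum of every internal node's weight: 11 + 32 + 50 + 82 = 175 bits.

175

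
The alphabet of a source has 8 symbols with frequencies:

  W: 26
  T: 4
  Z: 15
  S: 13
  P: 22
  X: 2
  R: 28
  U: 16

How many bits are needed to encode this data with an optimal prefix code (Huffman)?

Merge the two smallest weights repeatedly:
combine X(2), T(4) → 6
combine 6, S(13) → 19
combine Z(15), U(16) → 31
combine 19, P(22) → 41
combine W(26), R(28) → 54
combine 31, 41 → 72
combine 54, 72 → 126
Total encoded bits = sum of merged weights = 6 + 19 + 31 + 41 + 54 + 72 + 126 = 349.

349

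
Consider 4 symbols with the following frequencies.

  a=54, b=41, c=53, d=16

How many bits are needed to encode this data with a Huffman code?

Build the Huffman tree bottom-up:
merge d(16) and b(41): 57
merge c(53) and a(54): 107
merge 57 and 107: 164
Total encoded bits = sum of merged weights = 57 + 107 + 164 = 328.

328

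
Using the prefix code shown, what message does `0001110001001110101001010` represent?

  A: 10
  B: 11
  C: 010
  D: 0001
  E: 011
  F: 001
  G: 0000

Read left to right; each codeword is recognised as soon as it completes (prefix code):
  0001→D | 11→B | 0001→D | 001→F | 11→B | 010→C | 10→A | 010→C | 10→A
Decoded message: DBDFBCACA

DBDFBCACA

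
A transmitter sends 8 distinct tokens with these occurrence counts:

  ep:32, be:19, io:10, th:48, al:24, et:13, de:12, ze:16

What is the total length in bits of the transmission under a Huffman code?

Greedily combine the two least-frequent nodes:
io(10) + de(12) → 22
et(13) + ze(16) → 29
be(19) + 22 → 41
al(24) + 29 → 53
ep(32) + 41 → 73
th(48) + 53 → 101
73 + 101 → 174
Total encoded bits = sum of merged weights = 22 + 29 + 41 + 53 + 73 + 101 + 174 = 493.

493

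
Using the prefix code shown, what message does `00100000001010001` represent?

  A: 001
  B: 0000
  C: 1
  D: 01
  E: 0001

ABEDE

Read left to right; each codeword is recognised as soon as it completes (prefix code):
  001→A | 0000→B | 0001→E | 01→D | 0001→E
Decoded message: ABEDE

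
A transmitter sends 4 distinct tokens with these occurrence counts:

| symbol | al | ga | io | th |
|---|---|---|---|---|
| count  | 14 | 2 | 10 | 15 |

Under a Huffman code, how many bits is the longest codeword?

3

Merge the two lowest-weight nodes at each step:
ga(2) + io(10) → 12
12 + al(14) → 26
th(15) + 26 → 41
The rarest symbols sit at the bottom; the longest codeword is 3 bits.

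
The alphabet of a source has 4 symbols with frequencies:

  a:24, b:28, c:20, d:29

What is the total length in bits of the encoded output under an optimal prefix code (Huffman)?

Merge the two smallest weights repeatedly:
merge c(20) and a(24): 44
merge b(28) and d(29): 57
merge 44 and 57: 101
Total encoded bits = sum of merged weights = 44 + 57 + 101 = 202.

202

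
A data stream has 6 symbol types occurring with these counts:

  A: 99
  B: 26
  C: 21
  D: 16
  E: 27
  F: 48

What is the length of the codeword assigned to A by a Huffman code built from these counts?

1

Repeatedly merge the two smallest:
combine D(16), C(21) → 37
combine B(26), E(27) → 53
combine 37, F(48) → 85
combine 53, 85 → 138
combine A(99), 138 → 237
A is merged only at the final step, so code length = 1.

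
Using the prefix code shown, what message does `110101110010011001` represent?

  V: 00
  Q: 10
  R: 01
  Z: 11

Read left to right; each codeword is recognised as soon as it completes (prefix code):
  11→Z | 01→R | 01→R | 11→Z | 00→V | 10→Q | 01→R | 10→Q | 01→R
Decoded message: ZRRZVQRQR

ZRRZVQRQR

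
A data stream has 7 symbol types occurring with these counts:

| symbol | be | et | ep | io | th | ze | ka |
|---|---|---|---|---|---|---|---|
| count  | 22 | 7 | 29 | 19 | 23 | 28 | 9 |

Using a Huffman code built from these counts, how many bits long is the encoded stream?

Build the Huffman tree bottom-up:
et(7) + ka(9) → 16
16 + io(19) → 35
be(22) + th(23) → 45
ze(28) + ep(29) → 57
35 + 45 → 80
57 + 80 → 137
Each symbol's bit-cost is frequency × depth; summing gives 370 bits (equivalently 16 + 35 + 45 + 57 + 80 + 137).

370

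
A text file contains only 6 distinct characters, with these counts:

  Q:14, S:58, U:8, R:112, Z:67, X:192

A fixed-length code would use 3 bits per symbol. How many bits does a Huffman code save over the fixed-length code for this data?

394

Fixed-length: 3 bits × 451 symbols = 1353 bits.
Huffman merges:
merge U(8) and Q(14): 22
merge 22 and S(58): 80
merge Z(67) and 80: 147
merge R(112) and 147: 259
merge X(192) and 259: 451
Huffman total = 22 + 80 + 147 + 259 + 451 = 959 bits.
Saving = 1353 − 959 = 394 bits.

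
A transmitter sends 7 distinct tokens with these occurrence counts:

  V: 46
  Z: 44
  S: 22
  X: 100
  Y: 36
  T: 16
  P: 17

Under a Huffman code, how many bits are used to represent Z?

Huffman merges, smallest pair first:
combine T(16), P(17) → 33
combine S(22), 33 → 55
combine Y(36), Z(44) → 80
combine V(46), 55 → 101
combine 80, X(100) → 180
combine 101, 180 → 281
Z's leaf is at depth 3, giving a 3-bit codeword.

3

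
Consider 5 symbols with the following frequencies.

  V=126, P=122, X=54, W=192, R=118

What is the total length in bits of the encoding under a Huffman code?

1396

Greedily combine the two least-frequent nodes:
combine X(54), R(118) → 172
combine P(122), V(126) → 248
combine 172, W(192) → 364
combine 248, 364 → 612
Total encoded bits = sum of merged weights = 172 + 248 + 364 + 612 = 1396.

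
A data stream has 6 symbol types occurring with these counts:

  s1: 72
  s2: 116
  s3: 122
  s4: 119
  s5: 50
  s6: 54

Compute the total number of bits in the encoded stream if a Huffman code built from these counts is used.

Merge the two smallest weights repeatedly:
merge s5(50) and s6(54): 104
merge s1(72) and 104: 176
merge s2(116) and s4(119): 235
merge s3(122) and 176: 298
merge 235 and 298: 533
The encoded length is the sum of every internal node's weight: 104 + 176 + 235 + 298 + 533 = 1346 bits.

1346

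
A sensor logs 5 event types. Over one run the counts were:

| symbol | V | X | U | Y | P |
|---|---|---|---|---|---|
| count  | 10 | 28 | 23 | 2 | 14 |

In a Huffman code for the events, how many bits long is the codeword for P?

Huffman merges, smallest pair first:
Y(2) + V(10) → 12
12 + P(14) → 26
U(23) + 26 → 49
X(28) + 49 → 77
The subtree containing P is merged 3 times, so code length = 3.

3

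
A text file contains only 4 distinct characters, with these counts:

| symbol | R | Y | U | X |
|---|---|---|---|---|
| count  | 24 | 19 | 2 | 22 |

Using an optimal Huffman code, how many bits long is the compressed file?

Build the Huffman tree bottom-up:
merge U(2) and Y(19): 21
merge 21 and X(22): 43
merge R(24) and 43: 67
Total encoded bits = sum of merged weights = 21 + 43 + 67 = 131.

131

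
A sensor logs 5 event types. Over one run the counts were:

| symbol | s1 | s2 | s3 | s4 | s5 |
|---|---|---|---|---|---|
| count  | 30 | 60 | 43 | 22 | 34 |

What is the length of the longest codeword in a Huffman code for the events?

3

Merge the two lowest-weight nodes at each step:
s4(22) + s1(30) → 52
s5(34) + s3(43) → 77
52 + s2(60) → 112
77 + 112 → 189
Maximum depth reached is 3.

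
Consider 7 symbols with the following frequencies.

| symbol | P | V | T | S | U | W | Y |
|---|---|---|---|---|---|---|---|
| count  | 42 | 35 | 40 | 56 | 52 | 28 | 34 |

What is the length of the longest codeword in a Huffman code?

Merge the two lowest-weight nodes at each step:
merge W(28) and Y(34): 62
merge V(35) and T(40): 75
merge P(42) and U(52): 94
merge S(56) and 62: 118
merge 75 and 94: 169
merge 118 and 169: 287
The rarest symbols sit at the bottom; the longest codeword is 3 bits.

3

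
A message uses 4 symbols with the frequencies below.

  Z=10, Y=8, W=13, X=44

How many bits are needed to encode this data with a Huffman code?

124

Greedily combine the two least-frequent nodes:
Y(8) + Z(10) → 18
W(13) + 18 → 31
31 + X(44) → 75
Total encoded bits = sum of merged weights = 18 + 31 + 75 = 124.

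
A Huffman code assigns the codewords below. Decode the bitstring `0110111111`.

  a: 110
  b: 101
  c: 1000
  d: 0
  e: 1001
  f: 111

daff

Read left to right; each codeword is recognised as soon as it completes (prefix code):
  0→d | 110→a | 111→f | 111→f
Decoded message: daff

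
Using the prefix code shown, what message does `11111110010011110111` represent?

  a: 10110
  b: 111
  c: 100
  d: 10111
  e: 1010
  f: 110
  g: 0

bbccbd

Read left to right; each codeword is recognised as soon as it completes (prefix code):
  111→b | 111→b | 100→c | 100→c | 111→b | 10111→d
Decoded message: bbccbd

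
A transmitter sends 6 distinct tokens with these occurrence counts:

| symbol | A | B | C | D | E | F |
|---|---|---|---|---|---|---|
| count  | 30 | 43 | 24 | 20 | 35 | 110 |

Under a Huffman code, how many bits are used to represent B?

3

Huffman merges, smallest pair first:
merge D(20) and C(24): 44
merge A(30) and E(35): 65
merge B(43) and 44: 87
merge 65 and 87: 152
merge F(110) and 152: 262
B sits 3 levels below the root, so its codeword is 3 bits.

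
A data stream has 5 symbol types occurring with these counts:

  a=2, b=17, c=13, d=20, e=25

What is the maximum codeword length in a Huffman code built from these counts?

Merge the two lowest-weight nodes at each step:
combine a(2), c(13) → 15
combine 15, b(17) → 32
combine d(20), e(25) → 45
combine 32, 45 → 77
The first pair merged (a, c) ends up deepest, at depth 3.

3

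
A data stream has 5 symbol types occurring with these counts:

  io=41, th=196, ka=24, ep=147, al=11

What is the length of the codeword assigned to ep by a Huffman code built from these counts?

2

Build the tree from the bottom:
al(11) + ka(24) → 35
35 + io(41) → 76
76 + ep(147) → 223
th(196) + 223 → 419
The subtree containing ep is merged 2 times, so code length = 2.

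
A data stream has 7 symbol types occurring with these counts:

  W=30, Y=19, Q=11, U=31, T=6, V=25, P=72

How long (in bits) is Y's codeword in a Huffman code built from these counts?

Repeatedly merge the two smallest:
combine T(6), Q(11) → 17
combine 17, Y(19) → 36
combine V(25), W(30) → 55
combine U(31), 36 → 67
combine 55, 67 → 122
combine P(72), 122 → 194
The subtree containing Y is merged 4 times, so code length = 4.

4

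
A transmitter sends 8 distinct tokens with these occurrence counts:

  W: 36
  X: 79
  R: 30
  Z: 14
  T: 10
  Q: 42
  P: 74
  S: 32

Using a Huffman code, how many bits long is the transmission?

Build the Huffman tree bottom-up:
T(10) + Z(14) → 24
24 + R(30) → 54
S(32) + W(36) → 68
Q(42) + 54 → 96
68 + P(74) → 142
X(79) + 96 → 175
142 + 175 → 317
Each symbol's bit-cost is frequency × depth; summing gives 876 bits (equivalently 24 + 54 + 68 + 96 + 142 + 175 + 317).

876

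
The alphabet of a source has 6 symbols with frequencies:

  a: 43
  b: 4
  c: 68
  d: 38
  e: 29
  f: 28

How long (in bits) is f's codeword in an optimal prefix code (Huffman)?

Huffman merges, smallest pair first:
b(4) + f(28) → 32
e(29) + 32 → 61
d(38) + a(43) → 81
61 + c(68) → 129
81 + 129 → 210
f sits 4 levels below the root, so its codeword is 4 bits.

4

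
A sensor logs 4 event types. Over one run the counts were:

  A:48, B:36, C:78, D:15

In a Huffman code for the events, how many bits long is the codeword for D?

3

Huffman merges, smallest pair first:
combine D(15), B(36) → 51
combine A(48), 51 → 99
combine C(78), 99 → 177
The subtree containing D is merged 3 times, so code length = 3.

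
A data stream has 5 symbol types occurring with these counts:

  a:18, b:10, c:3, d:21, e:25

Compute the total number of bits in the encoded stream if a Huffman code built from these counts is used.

Greedily combine the two least-frequent nodes:
merge c(3) and b(10): 13
merge 13 and a(18): 31
merge d(21) and e(25): 46
merge 31 and 46: 77
The encoded length is the sum of every internal node's weight: 13 + 31 + 46 + 77 = 167 bits.

167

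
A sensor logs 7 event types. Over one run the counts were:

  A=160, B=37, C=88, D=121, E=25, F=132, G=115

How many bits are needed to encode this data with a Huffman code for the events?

1804

Merge the two smallest weights repeatedly:
merge E(25) and B(37): 62
merge 62 and C(88): 150
merge G(115) and D(121): 236
merge F(132) and 150: 282
merge A(160) and 236: 396
merge 282 and 396: 678
The encoded length is the sum of every internal node's weight: 62 + 150 + 236 + 282 + 396 + 678 = 1804 bits.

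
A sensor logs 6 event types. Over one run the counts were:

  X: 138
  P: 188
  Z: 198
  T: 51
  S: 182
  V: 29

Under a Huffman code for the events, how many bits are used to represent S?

2

Build the tree from the bottom:
V(29) + T(51) → 80
80 + X(138) → 218
S(182) + P(188) → 370
Z(198) + 218 → 416
370 + 416 → 786
S sits 2 levels below the root, so its codeword is 2 bits.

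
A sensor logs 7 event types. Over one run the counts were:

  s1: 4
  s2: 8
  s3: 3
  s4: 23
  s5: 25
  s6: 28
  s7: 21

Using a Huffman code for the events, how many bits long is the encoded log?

Merge the two smallest weights repeatedly:
s3(3) + s1(4) → 7
7 + s2(8) → 15
15 + s7(21) → 36
s4(23) + s5(25) → 48
s6(28) + 36 → 64
48 + 64 → 112
Total encoded bits = sum of merged weights = 7 + 15 + 36 + 48 + 64 + 112 = 282.

282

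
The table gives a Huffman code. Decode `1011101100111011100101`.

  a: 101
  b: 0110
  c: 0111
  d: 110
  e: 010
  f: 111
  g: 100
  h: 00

Read left to right; each codeword is recognised as soon as it completes (prefix code):
  101→a | 110→d | 110→d | 0111→c | 0111→c | 00→h | 101→a
Decoded message: addccha

addccha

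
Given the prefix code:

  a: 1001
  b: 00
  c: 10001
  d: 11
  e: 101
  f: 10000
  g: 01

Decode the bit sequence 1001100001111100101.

afddag

Read left to right; each codeword is recognised as soon as it completes (prefix code):
  1001→a | 10000→f | 11→d | 11→d | 1001→a | 01→g
Decoded message: afddag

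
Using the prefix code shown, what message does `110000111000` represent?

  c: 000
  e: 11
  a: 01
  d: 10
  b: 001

ecaec

Read left to right; each codeword is recognised as soon as it completes (prefix code):
  11→e | 000→c | 01→a | 11→e | 000→c
Decoded message: ecaec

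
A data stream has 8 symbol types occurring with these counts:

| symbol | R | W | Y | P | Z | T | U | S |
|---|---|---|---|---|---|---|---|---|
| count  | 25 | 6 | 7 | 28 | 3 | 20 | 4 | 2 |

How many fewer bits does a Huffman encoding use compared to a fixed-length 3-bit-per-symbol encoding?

Fixed-length: 3 bits × 95 symbols = 285 bits.
Huffman merges:
combine S(2), Z(3) → 5
combine U(4), 5 → 9
combine W(6), Y(7) → 13
combine 9, 13 → 22
combine T(20), 22 → 42
combine R(25), P(28) → 53
combine 42, 53 → 95
Huffman total = 5 + 9 + 13 + 22 + 42 + 53 + 95 = 239 bits.
Saving = 285 − 239 = 46 bits.

46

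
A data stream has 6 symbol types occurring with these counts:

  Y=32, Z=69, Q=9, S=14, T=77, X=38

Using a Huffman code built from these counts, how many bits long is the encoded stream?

556

Merge the two smallest weights repeatedly:
merge Q(9) and S(14): 23
merge 23 and Y(32): 55
merge X(38) and 55: 93
merge Z(69) and T(77): 146
merge 93 and 146: 239
Each symbol's bit-cost is frequency × depth; summing gives 556 bits (equivalently 23 + 55 + 93 + 146 + 239).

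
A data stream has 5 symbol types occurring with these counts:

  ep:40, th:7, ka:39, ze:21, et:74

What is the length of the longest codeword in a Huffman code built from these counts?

4

Merge the two lowest-weight nodes at each step:
merge th(7) and ze(21): 28
merge 28 and ka(39): 67
merge ep(40) and 67: 107
merge et(74) and 107: 181
The rarest symbols sit at the bottom; the longest codeword is 4 bits.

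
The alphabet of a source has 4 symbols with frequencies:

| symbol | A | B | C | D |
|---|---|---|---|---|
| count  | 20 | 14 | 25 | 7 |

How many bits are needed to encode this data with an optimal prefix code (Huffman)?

128

Greedily combine the two least-frequent nodes:
combine D(7), B(14) → 21
combine A(20), 21 → 41
combine C(25), 41 → 66
Each symbol's bit-cost is frequency × depth; summing gives 128 bits (equivalently 21 + 41 + 66).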